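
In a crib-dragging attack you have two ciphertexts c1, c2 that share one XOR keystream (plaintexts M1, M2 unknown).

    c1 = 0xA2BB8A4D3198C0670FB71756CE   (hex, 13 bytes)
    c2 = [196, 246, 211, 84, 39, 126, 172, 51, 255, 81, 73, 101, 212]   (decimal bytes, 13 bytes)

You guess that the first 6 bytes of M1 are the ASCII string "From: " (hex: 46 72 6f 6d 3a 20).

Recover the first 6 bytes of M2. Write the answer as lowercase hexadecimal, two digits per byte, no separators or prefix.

First, c1 ⊕ c2 = (M1 ⊕ K) ⊕ (M2 ⊕ K) = M1 ⊕ M2, so the key drops out. Then M2 = (M1 ⊕ M2) ⊕ M1 over the first 6 bytes.
byte 0: (a2 ^ c4) ^ 46 = 66 ^ 46 = 20
byte 1: (bb ^ f6) ^ 72 = 4d ^ 72 = 3f
byte 2: (8a ^ d3) ^ 6f = 59 ^ 6f = 36
byte 3: (4d ^ 54) ^ 6d = 19 ^ 6d = 74
byte 4: (31 ^ 27) ^ 3a = 16 ^ 3a = 2c
byte 5: (98 ^ 7e) ^ 20 = e6 ^ 20 = c6

203f36742cc6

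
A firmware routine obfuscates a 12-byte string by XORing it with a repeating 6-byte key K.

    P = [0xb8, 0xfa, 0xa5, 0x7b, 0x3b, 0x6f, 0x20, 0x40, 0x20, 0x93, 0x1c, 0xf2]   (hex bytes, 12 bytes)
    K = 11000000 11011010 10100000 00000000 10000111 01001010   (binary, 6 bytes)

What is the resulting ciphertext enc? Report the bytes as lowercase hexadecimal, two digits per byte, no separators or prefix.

7820057bbc25e09a80939bb8

The 6-byte key repeats, so the effective keystream is c0 da a0 00 87 4a c0 da a0 00 87 4a.
byte 0: b8 xor c0 = 78
byte 1: fa xor da = 20
byte 2: a5 xor a0 = 05
byte 3: 7b xor 00 = 7b
byte 4: 3b xor 87 = bc
byte 5: 6f xor 4a = 25
byte 6: 20 xor c0 = e0
byte 7: 40 xor da = 9a
byte 8: 20 xor a0 = 80
byte 9: 93 xor 00 = 93
byte 10: 1c xor 87 = 9b
byte 11: f2 xor 4a = b8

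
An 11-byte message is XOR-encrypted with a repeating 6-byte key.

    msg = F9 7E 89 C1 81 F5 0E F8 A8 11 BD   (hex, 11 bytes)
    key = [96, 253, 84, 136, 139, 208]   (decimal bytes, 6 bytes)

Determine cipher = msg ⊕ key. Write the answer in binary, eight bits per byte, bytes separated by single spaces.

10011001 10000011 11011101 01001001 00001010 00100101 01101110 00000101 11111100 10011001 00110110

The 6-byte key repeats, so the effective keystream is 60 fd 54 88 8b d0 60 fd 54 88 8b.
byte 0: f9 ⊕ 60 = 99
byte 1: 7e ⊕ fd = 83
byte 2: 89 ⊕ 54 = dd
byte 3: c1 ⊕ 88 = 49
byte 4: 81 ⊕ 8b = 0a
byte 5: f5 ⊕ d0 = 25
byte 6: 0e ⊕ 60 = 6e
byte 7: f8 ⊕ fd = 05
byte 8: a8 ⊕ 54 = fc
byte 9: 11 ⊕ 88 = 99
byte 10: bd ⊕ 8b = 36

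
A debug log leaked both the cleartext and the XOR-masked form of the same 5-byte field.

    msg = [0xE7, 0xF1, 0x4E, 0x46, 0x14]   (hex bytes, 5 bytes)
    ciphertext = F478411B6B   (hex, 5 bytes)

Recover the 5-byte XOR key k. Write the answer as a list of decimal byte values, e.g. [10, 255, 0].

[19, 137, 15, 93, 127]

Since ciphertext = msg ⊕ k, XORing both sides with msg gives k = msg ⊕ ciphertext.
11100111 ⊕ 11110100 = 00010011
11110001 ⊕ 01111000 = 10001001
01001110 ⊕ 01000001 = 00001111
01000110 ⊕ 00011011 = 01011101
00010100 ⊕ 01101011 = 01111111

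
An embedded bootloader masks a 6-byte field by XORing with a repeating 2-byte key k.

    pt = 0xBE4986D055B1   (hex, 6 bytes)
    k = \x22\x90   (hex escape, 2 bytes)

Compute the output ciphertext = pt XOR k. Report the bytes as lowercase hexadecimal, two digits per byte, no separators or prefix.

9cd9a4407721

The 2-byte key repeats, so the effective keystream is 22 90 22 90 22 90.
byte 0: be XOR 22 = 9c
byte 1: 49 XOR 90 = d9
byte 2: 86 XOR 22 = a4
byte 3: d0 XOR 90 = 40
byte 4: 55 XOR 22 = 77
byte 5: b1 XOR 90 = 21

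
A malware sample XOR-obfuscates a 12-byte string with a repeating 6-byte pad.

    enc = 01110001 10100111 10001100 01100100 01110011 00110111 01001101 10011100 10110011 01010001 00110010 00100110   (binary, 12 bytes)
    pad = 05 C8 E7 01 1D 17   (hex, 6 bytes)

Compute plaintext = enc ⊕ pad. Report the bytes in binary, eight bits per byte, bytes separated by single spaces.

The 6-byte key repeats, so the effective keystream is 05 c8 e7 01 1d 17 05 c8 e7 01 1d 17.
byte 0: 113 xor   5 = 116
byte 1: 167 xor 200 = 111
byte 2: 140 xor 231 = 107
byte 3: 100 xor   1 = 101
byte 4: 115 xor  29 = 110
byte 5:  55 xor  23 =  32
byte 6:  77 xor   5 =  72
byte 7: 156 xor 200 =  84
byte 8: 179 xor 231 =  84
byte 9:  81 xor   1 =  80
byte 10:  50 xor  29 =  47
byte 11:  38 xor  23 =  49

01110100 01101111 01101011 01100101 01101110 00100000 01001000 01010100 01010100 01010000 00101111 00110001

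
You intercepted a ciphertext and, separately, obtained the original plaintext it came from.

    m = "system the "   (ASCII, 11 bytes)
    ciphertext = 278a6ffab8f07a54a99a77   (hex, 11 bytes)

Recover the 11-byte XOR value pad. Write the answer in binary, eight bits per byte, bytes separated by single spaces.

Since ciphertext = m ⊕ pad, XORing both sides with m gives pad = m ⊕ ciphertext.
byte 0: 73 ^ 27 = 54
byte 1: 79 ^ 8a = f3
byte 2: 73 ^ 6f = 1c
byte 3: 74 ^ fa = 8e
byte 4: 65 ^ b8 = dd
byte 5: 6d ^ f0 = 9d
byte 6: 20 ^ 7a = 5a
byte 7: 74 ^ 54 = 20
byte 8: 68 ^ a9 = c1
byte 9: 65 ^ 9a = ff
byte 10: 20 ^ 77 = 57

01010100 11110011 00011100 10001110 11011101 10011101 01011010 00100000 11000001 11111111 01010111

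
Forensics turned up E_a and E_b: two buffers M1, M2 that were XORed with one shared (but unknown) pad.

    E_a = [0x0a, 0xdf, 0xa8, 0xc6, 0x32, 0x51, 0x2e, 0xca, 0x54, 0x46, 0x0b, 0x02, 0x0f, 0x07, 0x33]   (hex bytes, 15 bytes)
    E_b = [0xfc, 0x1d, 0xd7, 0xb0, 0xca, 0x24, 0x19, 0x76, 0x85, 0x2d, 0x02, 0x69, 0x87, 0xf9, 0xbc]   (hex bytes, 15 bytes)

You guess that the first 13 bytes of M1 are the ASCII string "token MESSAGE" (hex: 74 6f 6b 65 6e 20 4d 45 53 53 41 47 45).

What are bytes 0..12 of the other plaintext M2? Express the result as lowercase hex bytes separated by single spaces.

First, E_a ⊕ E_b = (M1 ⊕ K) ⊕ (M2 ⊕ K) = M1 ⊕ M2, so the key drops out. Then M2 = (M1 ⊕ M2) ⊕ M1 over the first 13 bytes.
byte 0: (0a xor fc) xor 74 = f6 xor 74 = 82
byte 1: (df xor 1d) xor 6f = c2 xor 6f = ad
byte 2: (a8 xor d7) xor 6b = 7f xor 6b = 14
byte 3: (c6 xor b0) xor 65 = 76 xor 65 = 13
byte 4: (32 xor ca) xor 6e = f8 xor 6e = 96
byte 5: (51 xor 24) xor 20 = 75 xor 20 = 55
byte 6: (2e xor 19) xor 4d = 37 xor 4d = 7a
byte 7: (ca xor 76) xor 45 = bc xor 45 = f9
byte 8: (54 xor 85) xor 53 = d1 xor 53 = 82
byte 9: (46 xor 2d) xor 53 = 6b xor 53 = 38
byte 10: (0b xor 02) xor 41 = 09 xor 41 = 48
byte 11: (02 xor 69) xor 47 = 6b xor 47 = 2c
byte 12: (0f xor 87) xor 45 = 88 xor 45 = cd

82 ad 14 13 96 55 7a f9 82 38 48 2c cd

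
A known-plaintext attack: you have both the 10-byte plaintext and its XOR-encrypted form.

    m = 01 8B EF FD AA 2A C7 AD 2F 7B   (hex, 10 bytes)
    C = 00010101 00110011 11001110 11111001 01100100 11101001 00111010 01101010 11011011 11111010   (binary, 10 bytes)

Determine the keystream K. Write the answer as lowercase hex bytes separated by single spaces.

14 b8 21 04 ce c3 fd c7 f4 81

Since C = m ⊕ K, XORing both sides with m gives K = m ⊕ C.
00000001 ^ 00010101 = 00010100
10001011 ^ 00110011 = 10111000
11101111 ^ 11001110 = 00100001
11111101 ^ 11111001 = 00000100
10101010 ^ 01100100 = 11001110
00101010 ^ 11101001 = 11000011
11000111 ^ 00111010 = 11111101
10101101 ^ 01101010 = 11000111
00101111 ^ 11011011 = 11110100
01111011 ^ 11111010 = 10000001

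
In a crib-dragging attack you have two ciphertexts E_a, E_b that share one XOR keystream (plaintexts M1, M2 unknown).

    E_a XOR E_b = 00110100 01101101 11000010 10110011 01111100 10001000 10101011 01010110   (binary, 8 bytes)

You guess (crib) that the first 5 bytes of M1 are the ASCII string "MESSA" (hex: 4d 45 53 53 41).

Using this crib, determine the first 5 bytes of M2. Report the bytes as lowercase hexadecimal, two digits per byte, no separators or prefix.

Since E_a ⊕ E_b = M1 ⊕ M2, XORing with the guessed M1 bytes yields the corresponding M2 bytes: M2 = (E_a ⊕ E_b) ⊕ M1.
byte 0: 34 xor 4d = 79
byte 1: 6d xor 45 = 28
byte 2: c2 xor 53 = 91
byte 3: b3 xor 53 = e0
byte 4: 7c xor 41 = 3d

792891e03d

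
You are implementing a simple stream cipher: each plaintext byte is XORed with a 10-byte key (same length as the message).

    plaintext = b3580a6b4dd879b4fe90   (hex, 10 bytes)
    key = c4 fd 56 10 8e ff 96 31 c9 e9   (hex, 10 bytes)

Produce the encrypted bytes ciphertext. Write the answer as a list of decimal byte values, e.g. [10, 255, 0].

[119, 165, 92, 123, 195, 39, 239, 133, 55, 121]

XOR is its own inverse, so applying the key byte-wise gives the result directly.
10110011 XOR 11000100 = 01110111
01011000 XOR 11111101 = 10100101
00001010 XOR 01010110 = 01011100
01101011 XOR 00010000 = 01111011
01001101 XOR 10001110 = 11000011
11011000 XOR 11111111 = 00100111
01111001 XOR 10010110 = 11101111
10110100 XOR 00110001 = 10000101
11111110 XOR 11001001 = 00110111
10010000 XOR 11101001 = 01111001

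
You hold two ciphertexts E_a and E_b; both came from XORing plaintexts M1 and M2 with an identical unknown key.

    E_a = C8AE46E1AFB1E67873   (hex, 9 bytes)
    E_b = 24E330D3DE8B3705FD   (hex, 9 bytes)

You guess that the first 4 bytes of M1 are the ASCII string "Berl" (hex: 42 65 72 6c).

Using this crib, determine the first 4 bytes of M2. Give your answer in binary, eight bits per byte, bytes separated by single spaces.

First, E_a ⊕ E_b = (M1 ⊕ K) ⊕ (M2 ⊕ K) = M1 ⊕ M2, so the key drops out. Then M2 = (M1 ⊕ M2) ⊕ M1 over the first 4 bytes.
byte 0: (c8 xor 24) xor 42 = ec xor 42 = ae
byte 1: (ae xor e3) xor 65 = 4d xor 65 = 28
byte 2: (46 xor 30) xor 72 = 76 xor 72 = 04
byte 3: (e1 xor d3) xor 6c = 32 xor 6c = 5e

10101110 00101000 00000100 01011110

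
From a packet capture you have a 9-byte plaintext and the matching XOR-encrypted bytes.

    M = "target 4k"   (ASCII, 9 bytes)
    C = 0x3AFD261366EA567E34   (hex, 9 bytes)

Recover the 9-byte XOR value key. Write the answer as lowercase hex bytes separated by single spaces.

Since C = M ⊕ key, XORing both sides with M gives key = M ⊕ C.
01110100 xor 00111010 = 01001110
01100001 xor 11111101 = 10011100
01110010 xor 00100110 = 01010100
01100111 xor 00010011 = 01110100
01100101 xor 01100110 = 00000011
01110100 xor 11101010 = 10011110
00100000 xor 01010110 = 01110110
00110100 xor 01111110 = 01001010
01101011 xor 00110100 = 01011111

4e 9c 54 74 03 9e 76 4a 5f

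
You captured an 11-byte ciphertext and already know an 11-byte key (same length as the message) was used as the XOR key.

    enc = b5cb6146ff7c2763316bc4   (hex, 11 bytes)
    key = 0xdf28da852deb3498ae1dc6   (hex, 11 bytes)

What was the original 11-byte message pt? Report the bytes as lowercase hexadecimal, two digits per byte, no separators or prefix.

byte 0: b5 ⊕ df = 6a
byte 1: cb ⊕ 28 = e3
byte 2: 61 ⊕ da = bb
byte 3: 46 ⊕ 85 = c3
byte 4: ff ⊕ 2d = d2
byte 5: 7c ⊕ eb = 97
byte 6: 27 ⊕ 34 = 13
byte 7: 63 ⊕ 98 = fb
byte 8: 31 ⊕ ae = 9f
byte 9: 6b ⊕ 1d = 76
byte 10: c4 ⊕ c6 = 02

6ae3bbc3d29713fb9f7602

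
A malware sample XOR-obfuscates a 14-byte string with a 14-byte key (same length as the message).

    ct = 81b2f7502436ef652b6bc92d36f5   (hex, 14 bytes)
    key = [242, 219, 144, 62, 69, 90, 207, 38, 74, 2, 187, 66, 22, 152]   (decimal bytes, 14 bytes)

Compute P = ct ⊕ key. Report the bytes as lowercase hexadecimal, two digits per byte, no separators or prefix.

7369676e616c20436169726f206d

81 ^ f2 = 73
b2 ^ db = 69
f7 ^ 90 = 67
50 ^ 3e = 6e
24 ^ 45 = 61
36 ^ 5a = 6c
ef ^ cf = 20
65 ^ 26 = 43
2b ^ 4a = 61
6b ^ 02 = 69
c9 ^ bb = 72
2d ^ 42 = 6f
36 ^ 16 = 20
f5 ^ 98 = 6d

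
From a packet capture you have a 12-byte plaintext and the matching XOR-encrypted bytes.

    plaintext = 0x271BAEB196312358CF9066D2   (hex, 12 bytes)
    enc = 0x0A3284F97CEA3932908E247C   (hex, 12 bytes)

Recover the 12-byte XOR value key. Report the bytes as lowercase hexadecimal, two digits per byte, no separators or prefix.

Since enc = plaintext ⊕ key, XORing both sides with plaintext gives key = plaintext ⊕ enc.
27 xor 0a = 2d
1b xor 32 = 29
ae xor 84 = 2a
b1 xor f9 = 48
96 xor 7c = ea
31 xor ea = db
23 xor 39 = 1a
58 xor 32 = 6a
cf xor 90 = 5f
90 xor 8e = 1e
66 xor 24 = 42
d2 xor 7c = ae

2d292a48eadb1a6a5f1e42ae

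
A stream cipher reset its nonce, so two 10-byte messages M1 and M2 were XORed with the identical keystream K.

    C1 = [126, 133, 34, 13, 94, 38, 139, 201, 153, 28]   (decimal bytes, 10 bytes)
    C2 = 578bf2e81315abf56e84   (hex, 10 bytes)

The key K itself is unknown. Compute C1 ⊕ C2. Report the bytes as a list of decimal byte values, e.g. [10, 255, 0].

[41, 14, 208, 229, 77, 51, 32, 60, 247, 152]

C1 ⊕ C2 = (M1 ⊕ K) ⊕ (M2 ⊕ K) = M1 ⊕ M2 — the shared key cancels under XOR.
7e ⊕ 57 = 29
85 ⊕ 8b = 0e
22 ⊕ f2 = d0
0d ⊕ e8 = e5
5e ⊕ 13 = 4d
26 ⊕ 15 = 33
8b ⊕ ab = 20
c9 ⊕ f5 = 3c
99 ⊕ 6e = f7
1c ⊕ 84 = 98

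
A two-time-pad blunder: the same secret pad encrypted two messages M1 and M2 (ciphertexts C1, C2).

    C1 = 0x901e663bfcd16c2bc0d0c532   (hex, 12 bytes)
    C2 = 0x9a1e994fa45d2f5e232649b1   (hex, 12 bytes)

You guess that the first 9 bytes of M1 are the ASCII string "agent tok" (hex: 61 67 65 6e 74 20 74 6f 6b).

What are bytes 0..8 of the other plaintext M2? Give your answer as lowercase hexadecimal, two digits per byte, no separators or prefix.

6b679a1a2cac371a88

First, C1 ⊕ C2 = (M1 ⊕ K) ⊕ (M2 ⊕ K) = M1 ⊕ M2, so the key drops out. Then M2 = (M1 ⊕ M2) ⊕ M1 over the first 9 bytes.
byte 0: (90 XOR 9a) XOR 61 = 0a XOR 61 = 6b
byte 1: (1e XOR 1e) XOR 67 = 00 XOR 67 = 67
byte 2: (66 XOR 99) XOR 65 = ff XOR 65 = 9a
byte 3: (3b XOR 4f) XOR 6e = 74 XOR 6e = 1a
byte 4: (fc XOR a4) XOR 74 = 58 XOR 74 = 2c
byte 5: (d1 XOR 5d) XOR 20 = 8c XOR 20 = ac
byte 6: (6c XOR 2f) XOR 74 = 43 XOR 74 = 37
byte 7: (2b XOR 5e) XOR 6f = 75 XOR 6f = 1a
byte 8: (c0 XOR 23) XOR 6b = e3 XOR 6b = 88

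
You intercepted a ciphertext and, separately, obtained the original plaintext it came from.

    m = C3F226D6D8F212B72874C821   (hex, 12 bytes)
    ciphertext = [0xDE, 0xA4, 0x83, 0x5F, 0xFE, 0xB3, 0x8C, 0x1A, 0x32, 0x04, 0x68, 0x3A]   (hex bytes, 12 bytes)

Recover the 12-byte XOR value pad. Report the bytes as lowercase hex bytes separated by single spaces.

1d 56 a5 89 26 41 9e ad 1a 70 a0 1b

Since ciphertext = m ⊕ pad, XORing both sides with m gives pad = m ⊕ ciphertext.
195 xor 222 =  29
242 xor 164 =  86
 38 xor 131 = 165
214 xor  95 = 137
216 xor 254 =  38
242 xor 179 =  65
 18 xor 140 = 158
183 xor  26 = 173
 40 xor  50 =  26
116 xor   4 = 112
200 xor 104 = 160
 33 xor  58 =  27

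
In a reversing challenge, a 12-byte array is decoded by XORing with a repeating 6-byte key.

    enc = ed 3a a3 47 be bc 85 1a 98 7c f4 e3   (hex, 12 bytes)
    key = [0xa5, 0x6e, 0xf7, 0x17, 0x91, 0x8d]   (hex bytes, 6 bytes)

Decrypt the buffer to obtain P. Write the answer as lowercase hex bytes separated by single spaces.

The 6-byte key repeats, so the effective keystream is a5 6e f7 17 91 8d a5 6e f7 17 91 8d.
byte 0: ed XOR a5 = 48
byte 1: 3a XOR 6e = 54
byte 2: a3 XOR f7 = 54
byte 3: 47 XOR 17 = 50
byte 4: be XOR 91 = 2f
byte 5: bc XOR 8d = 31
byte 6: 85 XOR a5 = 20
byte 7: 1a XOR 6e = 74
byte 8: 98 XOR f7 = 6f
byte 9: 7c XOR 17 = 6b
byte 10: f4 XOR 91 = 65
byte 11: e3 XOR 8d = 6e

48 54 54 50 2f 31 20 74 6f 6b 65 6e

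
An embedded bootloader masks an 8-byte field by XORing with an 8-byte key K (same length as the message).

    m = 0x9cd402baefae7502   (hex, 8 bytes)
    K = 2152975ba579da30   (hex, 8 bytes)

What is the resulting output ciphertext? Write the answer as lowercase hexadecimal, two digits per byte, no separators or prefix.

XOR is its own inverse, so applying the key byte-wise gives the result directly.
9c ^ 21 = bd
d4 ^ 52 = 86
02 ^ 97 = 95
ba ^ 5b = e1
ef ^ a5 = 4a
ae ^ 79 = d7
75 ^ da = af
02 ^ 30 = 32

bd8695e14ad7af32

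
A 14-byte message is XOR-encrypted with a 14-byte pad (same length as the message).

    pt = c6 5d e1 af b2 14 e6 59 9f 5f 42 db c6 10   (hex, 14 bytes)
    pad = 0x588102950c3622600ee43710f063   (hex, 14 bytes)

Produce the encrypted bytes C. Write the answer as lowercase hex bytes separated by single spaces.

XOR is its own inverse, so applying the key byte-wise gives the result directly.
byte 0: 11000110 ⊕ 01011000 = 10011110
byte 1: 01011101 ⊕ 10000001 = 11011100
byte 2: 11100001 ⊕ 00000010 = 11100011
byte 3: 10101111 ⊕ 10010101 = 00111010
byte 4: 10110010 ⊕ 00001100 = 10111110
byte 5: 00010100 ⊕ 00110110 = 00100010
byte 6: 11100110 ⊕ 00100010 = 11000100
byte 7: 01011001 ⊕ 01100000 = 00111001
byte 8: 10011111 ⊕ 00001110 = 10010001
byte 9: 01011111 ⊕ 11100100 = 10111011
byte 10: 01000010 ⊕ 00110111 = 01110101
byte 11: 11011011 ⊕ 00010000 = 11001011
byte 12: 11000110 ⊕ 11110000 = 00110110
byte 13: 00010000 ⊕ 01100011 = 01110011

9e dc e3 3a be 22 c4 39 91 bb 75 cb 36 73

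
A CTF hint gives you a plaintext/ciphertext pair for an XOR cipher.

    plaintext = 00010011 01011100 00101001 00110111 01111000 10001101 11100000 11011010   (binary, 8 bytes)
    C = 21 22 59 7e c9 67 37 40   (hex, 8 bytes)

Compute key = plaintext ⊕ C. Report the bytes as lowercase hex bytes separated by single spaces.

Since C = plaintext ⊕ key, XORing both sides with plaintext gives key = plaintext ⊕ C.
13 xor 21 = 32
5c xor 22 = 7e
29 xor 59 = 70
37 xor 7e = 49
78 xor c9 = b1
8d xor 67 = ea
e0 xor 37 = d7
da xor 40 = 9a

32 7e 70 49 b1 ea d7 9a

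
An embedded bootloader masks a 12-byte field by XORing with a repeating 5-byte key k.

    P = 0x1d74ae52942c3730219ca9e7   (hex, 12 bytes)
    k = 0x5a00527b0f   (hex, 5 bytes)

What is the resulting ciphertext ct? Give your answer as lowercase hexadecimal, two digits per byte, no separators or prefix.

4774fc299b7637625a93f3e7

The 5-byte key repeats, so the effective keystream is 5a 00 52 7b 0f 5a 00 52 7b 0f 5a 00.
byte 0: 00011101 ^ 01011010 = 01000111
byte 1: 01110100 ^ 00000000 = 01110100
byte 2: 10101110 ^ 01010010 = 11111100
byte 3: 01010010 ^ 01111011 = 00101001
byte 4: 10010100 ^ 00001111 = 10011011
byte 5: 00101100 ^ 01011010 = 01110110
byte 6: 00110111 ^ 00000000 = 00110111
byte 7: 00110000 ^ 01010010 = 01100010
byte 8: 00100001 ^ 01111011 = 01011010
byte 9: 10011100 ^ 00001111 = 10010011
byte 10: 10101001 ^ 01011010 = 11110011
byte 11: 11100111 ^ 00000000 = 11100111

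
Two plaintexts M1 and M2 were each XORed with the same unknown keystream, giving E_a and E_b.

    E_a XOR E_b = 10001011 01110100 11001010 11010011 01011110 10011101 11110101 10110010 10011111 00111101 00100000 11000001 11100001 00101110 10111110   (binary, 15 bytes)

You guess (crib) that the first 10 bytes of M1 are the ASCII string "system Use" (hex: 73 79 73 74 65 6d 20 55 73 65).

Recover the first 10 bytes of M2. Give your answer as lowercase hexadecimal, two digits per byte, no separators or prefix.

Since E_a ⊕ E_b = M1 ⊕ M2, XORing with the guessed M1 bytes yields the corresponding M2 bytes: M2 = (E_a ⊕ E_b) ⊕ M1.
8b ⊕ 73 = f8
74 ⊕ 79 = 0d
ca ⊕ 73 = b9
d3 ⊕ 74 = a7
5e ⊕ 65 = 3b
9d ⊕ 6d = f0
f5 ⊕ 20 = d5
b2 ⊕ 55 = e7
9f ⊕ 73 = ec
3d ⊕ 65 = 58

f80db9a73bf0d5e7ec58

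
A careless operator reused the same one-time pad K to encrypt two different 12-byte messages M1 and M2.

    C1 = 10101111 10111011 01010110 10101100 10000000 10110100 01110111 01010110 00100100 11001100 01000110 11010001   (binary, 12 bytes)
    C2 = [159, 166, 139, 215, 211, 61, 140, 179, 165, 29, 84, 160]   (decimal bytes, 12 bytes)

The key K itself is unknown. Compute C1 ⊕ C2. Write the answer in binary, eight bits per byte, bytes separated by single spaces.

00110000 00011101 11011101 01111011 01010011 10001001 11111011 11100101 10000001 11010001 00010010 01110001

C1 ⊕ C2 = (M1 ⊕ K) ⊕ (M2 ⊕ K) = M1 ⊕ M2 — the shared key cancels under XOR.
af xor 9f = 30
bb xor a6 = 1d
56 xor 8b = dd
ac xor d7 = 7b
80 xor d3 = 53
b4 xor 3d = 89
77 xor 8c = fb
56 xor b3 = e5
24 xor a5 = 81
cc xor 1d = d1
46 xor 54 = 12
d1 xor a0 = 71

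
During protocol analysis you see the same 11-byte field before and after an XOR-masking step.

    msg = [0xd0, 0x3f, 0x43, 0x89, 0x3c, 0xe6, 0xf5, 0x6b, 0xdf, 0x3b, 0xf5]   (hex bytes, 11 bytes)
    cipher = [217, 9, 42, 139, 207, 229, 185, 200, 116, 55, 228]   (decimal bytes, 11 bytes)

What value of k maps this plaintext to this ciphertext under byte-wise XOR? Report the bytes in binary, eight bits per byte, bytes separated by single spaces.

00001001 00110110 01101001 00000010 11110011 00000011 01001100 10100011 10101011 00001100 00010001

Since cipher = msg ⊕ k, XORing both sides with msg gives k = msg ⊕ cipher.
11010000 ^ 11011001 = 00001001
00111111 ^ 00001001 = 00110110
01000011 ^ 00101010 = 01101001
10001001 ^ 10001011 = 00000010
00111100 ^ 11001111 = 11110011
11100110 ^ 11100101 = 00000011
11110101 ^ 10111001 = 01001100
01101011 ^ 11001000 = 10100011
11011111 ^ 01110100 = 10101011
00111011 ^ 00110111 = 00001100
11110101 ^ 11100100 = 00010001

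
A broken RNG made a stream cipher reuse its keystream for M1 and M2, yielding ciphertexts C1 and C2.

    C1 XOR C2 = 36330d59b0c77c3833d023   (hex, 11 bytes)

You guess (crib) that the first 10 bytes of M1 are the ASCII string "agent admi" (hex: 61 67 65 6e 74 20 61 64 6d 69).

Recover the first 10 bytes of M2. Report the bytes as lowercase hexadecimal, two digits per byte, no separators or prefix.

57546837c4e71d5c5eb9

Since C1 ⊕ C2 = M1 ⊕ M2, XORing with the guessed M1 bytes yields the corresponding M2 bytes: M2 = (C1 ⊕ C2) ⊕ M1.
36 ^ 61 = 57
33 ^ 67 = 54
0d ^ 65 = 68
59 ^ 6e = 37
b0 ^ 74 = c4
c7 ^ 20 = e7
7c ^ 61 = 1d
38 ^ 64 = 5c
33 ^ 6d = 5e
d0 ^ 69 = b9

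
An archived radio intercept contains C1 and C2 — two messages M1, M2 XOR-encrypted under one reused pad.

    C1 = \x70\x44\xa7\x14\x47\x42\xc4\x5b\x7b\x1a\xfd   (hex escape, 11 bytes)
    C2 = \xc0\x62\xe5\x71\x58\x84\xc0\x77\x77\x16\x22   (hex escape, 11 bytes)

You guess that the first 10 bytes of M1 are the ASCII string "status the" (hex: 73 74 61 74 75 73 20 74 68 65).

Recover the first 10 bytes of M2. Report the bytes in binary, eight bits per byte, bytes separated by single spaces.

11000011 01010010 00100011 00010001 01101010 10110101 00100100 01011000 01100100 01101001

First, C1 ⊕ C2 = (M1 ⊕ K) ⊕ (M2 ⊕ K) = M1 ⊕ M2, so the key drops out. Then M2 = (M1 ⊕ M2) ⊕ M1 over the first 10 bytes.
byte 0: (70 XOR c0) XOR 73 = b0 XOR 73 = c3
byte 1: (44 XOR 62) XOR 74 = 26 XOR 74 = 52
byte 2: (a7 XOR e5) XOR 61 = 42 XOR 61 = 23
byte 3: (14 XOR 71) XOR 74 = 65 XOR 74 = 11
byte 4: (47 XOR 58) XOR 75 = 1f XOR 75 = 6a
byte 5: (42 XOR 84) XOR 73 = c6 XOR 73 = b5
byte 6: (c4 XOR c0) XOR 20 = 04 XOR 20 = 24
byte 7: (5b XOR 77) XOR 74 = 2c XOR 74 = 58
byte 8: (7b XOR 77) XOR 68 = 0c XOR 68 = 64
byte 9: (1a XOR 16) XOR 65 = 0c XOR 65 = 69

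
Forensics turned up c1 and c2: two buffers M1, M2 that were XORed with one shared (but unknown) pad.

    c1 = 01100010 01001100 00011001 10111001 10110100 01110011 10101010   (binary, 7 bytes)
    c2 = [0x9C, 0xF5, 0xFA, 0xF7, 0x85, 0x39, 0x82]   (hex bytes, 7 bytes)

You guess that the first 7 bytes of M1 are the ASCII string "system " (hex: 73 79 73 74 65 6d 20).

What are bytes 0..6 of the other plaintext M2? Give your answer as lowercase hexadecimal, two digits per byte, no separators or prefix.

8dc0903a542708

First, c1 ⊕ c2 = (M1 ⊕ K) ⊕ (M2 ⊕ K) = M1 ⊕ M2, so the key drops out. Then M2 = (M1 ⊕ M2) ⊕ M1 over the first 7 bytes.
byte 0: (62 ^ 9c) ^ 73 = fe ^ 73 = 8d
byte 1: (4c ^ f5) ^ 79 = b9 ^ 79 = c0
byte 2: (19 ^ fa) ^ 73 = e3 ^ 73 = 90
byte 3: (b9 ^ f7) ^ 74 = 4e ^ 74 = 3a
byte 4: (b4 ^ 85) ^ 65 = 31 ^ 65 = 54
byte 5: (73 ^ 39) ^ 6d = 4a ^ 6d = 27
byte 6: (aa ^ 82) ^ 20 = 28 ^ 20 = 08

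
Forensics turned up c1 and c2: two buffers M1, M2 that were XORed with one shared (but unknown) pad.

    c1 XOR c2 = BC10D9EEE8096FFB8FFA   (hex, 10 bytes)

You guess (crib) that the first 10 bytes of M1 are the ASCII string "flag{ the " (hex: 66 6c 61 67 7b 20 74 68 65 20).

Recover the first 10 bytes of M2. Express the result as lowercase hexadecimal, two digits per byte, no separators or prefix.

Since c1 ⊕ c2 = M1 ⊕ M2, XORing with the guessed M1 bytes yields the corresponding M2 bytes: M2 = (c1 ⊕ c2) ⊕ M1.
10111100 XOR 01100110 = 11011010
00010000 XOR 01101100 = 01111100
11011001 XOR 01100001 = 10111000
11101110 XOR 01100111 = 10001001
11101000 XOR 01111011 = 10010011
00001001 XOR 00100000 = 00101001
01101111 XOR 01110100 = 00011011
11111011 XOR 01101000 = 10010011
10001111 XOR 01100101 = 11101010
11111010 XOR 00100000 = 11011010

da7cb88993291b93eada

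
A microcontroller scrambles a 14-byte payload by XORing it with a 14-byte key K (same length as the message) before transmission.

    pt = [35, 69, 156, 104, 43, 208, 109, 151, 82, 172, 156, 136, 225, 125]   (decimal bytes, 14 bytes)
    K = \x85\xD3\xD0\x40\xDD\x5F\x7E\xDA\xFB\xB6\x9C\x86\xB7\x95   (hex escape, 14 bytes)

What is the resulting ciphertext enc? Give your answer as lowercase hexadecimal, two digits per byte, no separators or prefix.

XOR is its own inverse, so applying the key byte-wise gives the result directly.
23 ⊕ 85 = a6
45 ⊕ d3 = 96
9c ⊕ d0 = 4c
68 ⊕ 40 = 28
2b ⊕ dd = f6
d0 ⊕ 5f = 8f
6d ⊕ 7e = 13
97 ⊕ da = 4d
52 ⊕ fb = a9
ac ⊕ b6 = 1a
9c ⊕ 9c = 00
88 ⊕ 86 = 0e
e1 ⊕ b7 = 56
7d ⊕ 95 = e8

a6964c28f68f134da91a000e56e8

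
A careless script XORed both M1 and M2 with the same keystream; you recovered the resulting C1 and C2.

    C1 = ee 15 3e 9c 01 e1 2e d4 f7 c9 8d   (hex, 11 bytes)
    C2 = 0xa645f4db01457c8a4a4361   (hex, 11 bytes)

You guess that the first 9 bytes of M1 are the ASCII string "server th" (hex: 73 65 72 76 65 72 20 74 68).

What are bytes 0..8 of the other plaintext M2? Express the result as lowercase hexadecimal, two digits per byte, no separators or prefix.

3b35b83165d6722ad5

First, C1 ⊕ C2 = (M1 ⊕ K) ⊕ (M2 ⊕ K) = M1 ⊕ M2, so the key drops out. Then M2 = (M1 ⊕ M2) ⊕ M1 over the first 9 bytes.
byte 0: (ee ⊕ a6) ⊕ 73 = 48 ⊕ 73 = 3b
byte 1: (15 ⊕ 45) ⊕ 65 = 50 ⊕ 65 = 35
byte 2: (3e ⊕ f4) ⊕ 72 = ca ⊕ 72 = b8
byte 3: (9c ⊕ db) ⊕ 76 = 47 ⊕ 76 = 31
byte 4: (01 ⊕ 01) ⊕ 65 = 00 ⊕ 65 = 65
byte 5: (e1 ⊕ 45) ⊕ 72 = a4 ⊕ 72 = d6
byte 6: (2e ⊕ 7c) ⊕ 20 = 52 ⊕ 20 = 72
byte 7: (d4 ⊕ 8a) ⊕ 74 = 5e ⊕ 74 = 2a
byte 8: (f7 ⊕ 4a) ⊕ 68 = bd ⊕ 68 = d5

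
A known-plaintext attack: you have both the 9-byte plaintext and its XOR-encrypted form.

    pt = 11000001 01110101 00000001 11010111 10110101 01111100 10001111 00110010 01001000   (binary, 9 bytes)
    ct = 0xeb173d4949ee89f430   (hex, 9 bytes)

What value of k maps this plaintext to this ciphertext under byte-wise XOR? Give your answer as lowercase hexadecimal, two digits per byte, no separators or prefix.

2a623c9efc9206c678

Since ct = pt ⊕ k, XORing both sides with pt gives k = pt ⊕ ct.
c1 XOR eb = 2a
75 XOR 17 = 62
01 XOR 3d = 3c
d7 XOR 49 = 9e
b5 XOR 49 = fc
7c XOR ee = 92
8f XOR 89 = 06
32 XOR f4 = c6
48 XOR 30 = 78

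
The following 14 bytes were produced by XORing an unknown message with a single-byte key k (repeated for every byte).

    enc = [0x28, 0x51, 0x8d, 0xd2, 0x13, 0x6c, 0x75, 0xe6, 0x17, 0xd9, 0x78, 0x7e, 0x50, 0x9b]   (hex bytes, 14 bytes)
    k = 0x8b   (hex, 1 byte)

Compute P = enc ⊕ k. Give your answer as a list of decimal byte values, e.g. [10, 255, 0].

The 1-byte key repeats, so the effective keystream is 8b 8b 8b 8b 8b 8b 8b 8b 8b 8b 8b 8b 8b 8b.
byte 0: 28 xor 8b = a3
byte 1: 51 xor 8b = da
byte 2: 8d xor 8b = 06
byte 3: d2 xor 8b = 59
byte 4: 13 xor 8b = 98
byte 5: 6c xor 8b = e7
byte 6: 75 xor 8b = fe
byte 7: e6 xor 8b = 6d
byte 8: 17 xor 8b = 9c
byte 9: d9 xor 8b = 52
byte 10: 78 xor 8b = f3
byte 11: 7e xor 8b = f5
byte 12: 50 xor 8b = db
byte 13: 9b xor 8b = 10

[163, 218, 6, 89, 152, 231, 254, 109, 156, 82, 243, 245, 219, 16]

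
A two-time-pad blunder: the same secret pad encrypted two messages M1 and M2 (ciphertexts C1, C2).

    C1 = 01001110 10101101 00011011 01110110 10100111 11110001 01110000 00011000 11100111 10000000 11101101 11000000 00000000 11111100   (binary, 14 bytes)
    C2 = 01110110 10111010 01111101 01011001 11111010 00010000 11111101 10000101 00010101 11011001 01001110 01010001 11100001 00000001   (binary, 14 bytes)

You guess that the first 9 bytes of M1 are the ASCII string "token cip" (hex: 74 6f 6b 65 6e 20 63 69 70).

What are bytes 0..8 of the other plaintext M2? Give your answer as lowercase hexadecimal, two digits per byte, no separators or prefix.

First, C1 ⊕ C2 = (M1 ⊕ K) ⊕ (M2 ⊕ K) = M1 ⊕ M2, so the key drops out. Then M2 = (M1 ⊕ M2) ⊕ M1 over the first 9 bytes.
byte 0: (4e XOR 76) XOR 74 = 38 XOR 74 = 4c
byte 1: (ad XOR ba) XOR 6f = 17 XOR 6f = 78
byte 2: (1b XOR 7d) XOR 6b = 66 XOR 6b = 0d
byte 3: (76 XOR 59) XOR 65 = 2f XOR 65 = 4a
byte 4: (a7 XOR fa) XOR 6e = 5d XOR 6e = 33
byte 5: (f1 XOR 10) XOR 20 = e1 XOR 20 = c1
byte 6: (70 XOR fd) XOR 63 = 8d XOR 63 = ee
byte 7: (18 XOR 85) XOR 69 = 9d XOR 69 = f4
byte 8: (e7 XOR 15) XOR 70 = f2 XOR 70 = 82

4c780d4a33c1eef482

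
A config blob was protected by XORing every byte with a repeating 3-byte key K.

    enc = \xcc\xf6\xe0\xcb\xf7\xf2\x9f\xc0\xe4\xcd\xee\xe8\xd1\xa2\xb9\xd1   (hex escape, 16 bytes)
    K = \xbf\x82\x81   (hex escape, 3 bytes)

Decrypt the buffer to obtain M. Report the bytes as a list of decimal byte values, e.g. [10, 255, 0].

The 3-byte key repeats, so the effective keystream is bf 82 81 bf 82 81 bf 82 81 bf 82 81 bf 82 81 bf.
byte 0: cc xor bf = 73
byte 1: f6 xor 82 = 74
byte 2: e0 xor 81 = 61
byte 3: cb xor bf = 74
byte 4: f7 xor 82 = 75
byte 5: f2 xor 81 = 73
byte 6: 9f xor bf = 20
byte 7: c0 xor 82 = 42
byte 8: e4 xor 81 = 65
byte 9: cd xor bf = 72
byte 10: ee xor 82 = 6c
byte 11: e8 xor 81 = 69
byte 12: d1 xor bf = 6e
byte 13: a2 xor 82 = 20
byte 14: b9 xor 81 = 38
byte 15: d1 xor bf = 6e

[115, 116, 97, 116, 117, 115, 32, 66, 101, 114, 108, 105, 110, 32, 56, 110]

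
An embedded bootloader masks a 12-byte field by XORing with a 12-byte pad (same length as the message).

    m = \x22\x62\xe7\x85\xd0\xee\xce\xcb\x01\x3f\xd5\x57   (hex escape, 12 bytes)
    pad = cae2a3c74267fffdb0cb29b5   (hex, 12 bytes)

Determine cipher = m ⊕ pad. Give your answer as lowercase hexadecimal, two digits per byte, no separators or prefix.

e880444292893136b1f4fce2

 34 ⊕ 202 = 232
 98 ⊕ 226 = 128
231 ⊕ 163 =  68
133 ⊕ 199 =  66
208 ⊕  66 = 146
238 ⊕ 103 = 137
206 ⊕ 255 =  49
203 ⊕ 253 =  54
  1 ⊕ 176 = 177
 63 ⊕ 203 = 244
213 ⊕  41 = 252
 87 ⊕ 181 = 226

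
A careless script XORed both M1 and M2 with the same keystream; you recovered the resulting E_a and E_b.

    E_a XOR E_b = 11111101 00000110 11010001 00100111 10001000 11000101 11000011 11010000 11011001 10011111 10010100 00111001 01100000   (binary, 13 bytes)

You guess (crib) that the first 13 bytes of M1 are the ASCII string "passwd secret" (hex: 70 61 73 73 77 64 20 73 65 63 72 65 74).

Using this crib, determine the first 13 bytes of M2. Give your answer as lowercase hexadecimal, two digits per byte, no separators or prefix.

Since E_a ⊕ E_b = M1 ⊕ M2, XORing with the guessed M1 bytes yields the corresponding M2 bytes: M2 = (E_a ⊕ E_b) ⊕ M1.
253 xor 112 = 141
  6 xor  97 = 103
209 xor 115 = 162
 39 xor 115 =  84
136 xor 119 = 255
197 xor 100 = 161
195 xor  32 = 227
208 xor 115 = 163
217 xor 101 = 188
159 xor  99 = 252
148 xor 114 = 230
 57 xor 101 =  92
 96 xor 116 =  20

8d67a254ffa1e3a3bcfce65c14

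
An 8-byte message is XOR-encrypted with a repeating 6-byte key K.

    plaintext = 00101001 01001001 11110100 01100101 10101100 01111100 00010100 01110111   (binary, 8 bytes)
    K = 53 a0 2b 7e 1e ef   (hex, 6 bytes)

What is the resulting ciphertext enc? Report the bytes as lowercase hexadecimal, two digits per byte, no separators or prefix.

7ae9df1bb29347d7

The 6-byte key repeats, so the effective keystream is 53 a0 2b 7e 1e ef 53 a0.
byte 0: 29 ^ 53 = 7a
byte 1: 49 ^ a0 = e9
byte 2: f4 ^ 2b = df
byte 3: 65 ^ 7e = 1b
byte 4: ac ^ 1e = b2
byte 5: 7c ^ ef = 93
byte 6: 14 ^ 53 = 47
byte 7: 77 ^ a0 = d7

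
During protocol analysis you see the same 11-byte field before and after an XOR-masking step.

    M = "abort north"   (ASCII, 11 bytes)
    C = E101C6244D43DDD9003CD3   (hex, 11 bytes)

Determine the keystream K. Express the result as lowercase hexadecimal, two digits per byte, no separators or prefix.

Since C = M ⊕ K, XORing both sides with M gives K = M ⊕ C.
 97 xor 225 = 128
 98 xor   1 =  99
111 xor 198 = 169
114 xor  36 =  86
116 xor  77 =  57
 32 xor  67 =  99
110 xor 221 = 179
111 xor 217 = 182
114 xor   0 = 114
116 xor  60 =  72
104 xor 211 = 187

8063a9563963b3b67248bb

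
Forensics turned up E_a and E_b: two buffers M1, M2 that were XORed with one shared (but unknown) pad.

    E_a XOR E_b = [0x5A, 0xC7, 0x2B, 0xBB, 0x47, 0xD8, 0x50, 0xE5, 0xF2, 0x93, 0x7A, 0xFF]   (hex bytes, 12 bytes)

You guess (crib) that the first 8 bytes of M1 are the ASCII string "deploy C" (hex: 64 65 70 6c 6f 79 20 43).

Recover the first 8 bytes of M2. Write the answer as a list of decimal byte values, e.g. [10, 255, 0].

Since E_a ⊕ E_b = M1 ⊕ M2, XORing with the guessed M1 bytes yields the corresponding M2 bytes: M2 = (E_a ⊕ E_b) ⊕ M1.
01011010 xor 01100100 = 00111110
11000111 xor 01100101 = 10100010
00101011 xor 01110000 = 01011011
10111011 xor 01101100 = 11010111
01000111 xor 01101111 = 00101000
11011000 xor 01111001 = 10100001
01010000 xor 00100000 = 01110000
11100101 xor 01000011 = 10100110

[62, 162, 91, 215, 40, 161, 112, 166]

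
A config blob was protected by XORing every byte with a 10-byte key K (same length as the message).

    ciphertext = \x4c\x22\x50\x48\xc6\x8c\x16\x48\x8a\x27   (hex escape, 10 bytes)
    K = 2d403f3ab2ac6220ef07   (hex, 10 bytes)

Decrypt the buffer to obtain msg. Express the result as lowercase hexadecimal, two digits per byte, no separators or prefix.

61626f72742074686520

byte 0: 01001100 ⊕ 00101101 = 01100001
byte 1: 00100010 ⊕ 01000000 = 01100010
byte 2: 01010000 ⊕ 00111111 = 01101111
byte 3: 01001000 ⊕ 00111010 = 01110010
byte 4: 11000110 ⊕ 10110010 = 01110100
byte 5: 10001100 ⊕ 10101100 = 00100000
byte 6: 00010110 ⊕ 01100010 = 01110100
byte 7: 01001000 ⊕ 00100000 = 01101000
byte 8: 10001010 ⊕ 11101111 = 01100101
byte 9: 00100111 ⊕ 00000111 = 00100000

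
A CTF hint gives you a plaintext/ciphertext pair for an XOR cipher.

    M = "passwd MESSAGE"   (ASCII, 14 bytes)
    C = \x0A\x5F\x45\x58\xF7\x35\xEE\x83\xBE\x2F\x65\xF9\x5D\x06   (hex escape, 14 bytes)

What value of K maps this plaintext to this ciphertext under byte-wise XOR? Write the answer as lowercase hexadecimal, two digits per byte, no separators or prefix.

7a3e362b8051cecefb7c36b81a43

Since C = M ⊕ K, XORing both sides with M gives K = M ⊕ C.
70 ^ 0a = 7a
61 ^ 5f = 3e
73 ^ 45 = 36
73 ^ 58 = 2b
77 ^ f7 = 80
64 ^ 35 = 51
20 ^ ee = ce
4d ^ 83 = ce
45 ^ be = fb
53 ^ 2f = 7c
53 ^ 65 = 36
41 ^ f9 = b8
47 ^ 5d = 1a
45 ^ 06 = 43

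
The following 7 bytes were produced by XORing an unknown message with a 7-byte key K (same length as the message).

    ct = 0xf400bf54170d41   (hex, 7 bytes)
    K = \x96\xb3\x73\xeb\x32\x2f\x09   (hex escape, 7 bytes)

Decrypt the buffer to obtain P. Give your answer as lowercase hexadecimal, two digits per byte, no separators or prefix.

f4 xor 96 = 62
00 xor b3 = b3
bf xor 73 = cc
54 xor eb = bf
17 xor 32 = 25
0d xor 2f = 22
41 xor 09 = 48

62b3ccbf252248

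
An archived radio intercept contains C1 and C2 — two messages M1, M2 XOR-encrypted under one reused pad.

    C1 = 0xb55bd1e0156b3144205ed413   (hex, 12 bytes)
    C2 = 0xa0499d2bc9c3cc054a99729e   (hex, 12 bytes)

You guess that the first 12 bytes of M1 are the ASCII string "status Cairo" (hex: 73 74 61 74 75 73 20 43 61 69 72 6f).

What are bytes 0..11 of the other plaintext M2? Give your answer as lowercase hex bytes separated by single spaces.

First, C1 ⊕ C2 = (M1 ⊕ K) ⊕ (M2 ⊕ K) = M1 ⊕ M2, so the key drops out. Then M2 = (M1 ⊕ M2) ⊕ M1 over the first 12 bytes.
byte 0: (b5 XOR a0) XOR 73 = 15 XOR 73 = 66
byte 1: (5b XOR 49) XOR 74 = 12 XOR 74 = 66
byte 2: (d1 XOR 9d) XOR 61 = 4c XOR 61 = 2d
byte 3: (e0 XOR 2b) XOR 74 = cb XOR 74 = bf
byte 4: (15 XOR c9) XOR 75 = dc XOR 75 = a9
byte 5: (6b XOR c3) XOR 73 = a8 XOR 73 = db
byte 6: (31 XOR cc) XOR 20 = fd XOR 20 = dd
byte 7: (44 XOR 05) XOR 43 = 41 XOR 43 = 02
byte 8: (20 XOR 4a) XOR 61 = 6a XOR 61 = 0b
byte 9: (5e XOR 99) XOR 69 = c7 XOR 69 = ae
byte 10: (d4 XOR 72) XOR 72 = a6 XOR 72 = d4
byte 11: (13 XOR 9e) XOR 6f = 8d XOR 6f = e2

66 66 2d bf a9 db dd 02 0b ae d4 e2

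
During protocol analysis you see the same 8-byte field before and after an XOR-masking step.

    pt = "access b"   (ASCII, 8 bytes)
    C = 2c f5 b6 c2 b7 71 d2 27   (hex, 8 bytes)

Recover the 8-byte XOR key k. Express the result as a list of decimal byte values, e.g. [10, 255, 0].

[77, 150, 213, 167, 196, 2, 242, 69]

Since C = pt ⊕ k, XORing both sides with pt gives k = pt ⊕ C.
61 xor 2c = 4d
63 xor f5 = 96
63 xor b6 = d5
65 xor c2 = a7
73 xor b7 = c4
73 xor 71 = 02
20 xor d2 = f2
62 xor 27 = 45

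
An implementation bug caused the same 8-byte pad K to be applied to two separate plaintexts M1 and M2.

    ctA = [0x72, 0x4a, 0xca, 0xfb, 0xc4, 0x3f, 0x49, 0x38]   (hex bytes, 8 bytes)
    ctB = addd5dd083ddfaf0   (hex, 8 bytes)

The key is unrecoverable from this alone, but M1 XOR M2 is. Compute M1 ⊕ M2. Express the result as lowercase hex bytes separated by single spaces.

ctA ⊕ ctB = (M1 ⊕ K) ⊕ (M2 ⊕ K) = M1 ⊕ M2 — the shared key cancels under XOR.
01110010 xor 10101101 = 11011111
01001010 xor 11011101 = 10010111
11001010 xor 01011101 = 10010111
11111011 xor 11010000 = 00101011
11000100 xor 10000011 = 01000111
00111111 xor 11011101 = 11100010
01001001 xor 11111010 = 10110011
00111000 xor 11110000 = 11001000

df 97 97 2b 47 e2 b3 c8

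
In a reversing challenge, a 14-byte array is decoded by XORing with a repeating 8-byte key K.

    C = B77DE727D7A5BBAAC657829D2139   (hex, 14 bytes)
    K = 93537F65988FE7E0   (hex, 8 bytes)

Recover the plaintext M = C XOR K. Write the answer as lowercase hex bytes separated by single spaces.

24 2e 98 42 4f 2a 5c 4a 55 04 fd f8 b9 b6

The 8-byte key repeats, so the effective keystream is 93 53 7f 65 98 8f e7 e0 93 53 7f 65 98 8f.
byte 0: b7 ⊕ 93 = 24
byte 1: 7d ⊕ 53 = 2e
byte 2: e7 ⊕ 7f = 98
byte 3: 27 ⊕ 65 = 42
byte 4: d7 ⊕ 98 = 4f
byte 5: a5 ⊕ 8f = 2a
byte 6: bb ⊕ e7 = 5c
byte 7: aa ⊕ e0 = 4a
byte 8: c6 ⊕ 93 = 55
byte 9: 57 ⊕ 53 = 04
byte 10: 82 ⊕ 7f = fd
byte 11: 9d ⊕ 65 = f8
byte 12: 21 ⊕ 98 = b9
byte 13: 39 ⊕ 8f = b6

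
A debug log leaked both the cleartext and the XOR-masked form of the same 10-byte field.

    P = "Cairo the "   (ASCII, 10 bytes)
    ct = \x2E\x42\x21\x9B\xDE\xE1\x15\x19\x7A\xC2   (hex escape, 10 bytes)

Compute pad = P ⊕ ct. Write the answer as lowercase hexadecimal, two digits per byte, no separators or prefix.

Since ct = P ⊕ pad, XORing both sides with P gives pad = P ⊕ ct.
byte 0: 43 xor 2e = 6d
byte 1: 61 xor 42 = 23
byte 2: 69 xor 21 = 48
byte 3: 72 xor 9b = e9
byte 4: 6f xor de = b1
byte 5: 20 xor e1 = c1
byte 6: 74 xor 15 = 61
byte 7: 68 xor 19 = 71
byte 8: 65 xor 7a = 1f
byte 9: 20 xor c2 = e2

6d2348e9b1c161711fe2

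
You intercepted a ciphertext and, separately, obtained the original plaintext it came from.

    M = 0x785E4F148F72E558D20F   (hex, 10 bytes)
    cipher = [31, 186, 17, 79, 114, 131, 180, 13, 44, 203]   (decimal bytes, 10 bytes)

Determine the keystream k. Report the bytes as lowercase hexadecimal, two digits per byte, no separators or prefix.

Since cipher = M ⊕ k, XORing both sides with M gives k = M ⊕ cipher.
byte 0: 78 ⊕ 1f = 67
byte 1: 5e ⊕ ba = e4
byte 2: 4f ⊕ 11 = 5e
byte 3: 14 ⊕ 4f = 5b
byte 4: 8f ⊕ 72 = fd
byte 5: 72 ⊕ 83 = f1
byte 6: e5 ⊕ b4 = 51
byte 7: 58 ⊕ 0d = 55
byte 8: d2 ⊕ 2c = fe
byte 9: 0f ⊕ cb = c4

67e45e5bfdf15155fec4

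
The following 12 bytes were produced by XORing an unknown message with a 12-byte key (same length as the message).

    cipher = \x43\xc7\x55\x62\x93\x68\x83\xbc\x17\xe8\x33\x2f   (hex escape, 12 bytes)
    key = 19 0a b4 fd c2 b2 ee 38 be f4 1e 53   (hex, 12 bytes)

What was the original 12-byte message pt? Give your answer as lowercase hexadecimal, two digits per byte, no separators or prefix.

byte 0: 43 ⊕ 19 = 5a
byte 1: c7 ⊕ 0a = cd
byte 2: 55 ⊕ b4 = e1
byte 3: 62 ⊕ fd = 9f
byte 4: 93 ⊕ c2 = 51
byte 5: 68 ⊕ b2 = da
byte 6: 83 ⊕ ee = 6d
byte 7: bc ⊕ 38 = 84
byte 8: 17 ⊕ be = a9
byte 9: e8 ⊕ f4 = 1c
byte 10: 33 ⊕ 1e = 2d
byte 11: 2f ⊕ 53 = 7c

5acde19f51da6d84a91c2d7c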